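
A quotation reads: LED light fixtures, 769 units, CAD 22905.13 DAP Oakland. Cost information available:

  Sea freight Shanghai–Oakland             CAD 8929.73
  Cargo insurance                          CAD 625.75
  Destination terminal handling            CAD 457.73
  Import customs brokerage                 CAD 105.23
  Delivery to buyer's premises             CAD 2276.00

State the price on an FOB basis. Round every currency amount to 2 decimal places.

Not relevant to the conversion: brokerage — on the buyer under both terms; not part of either seller's price.
From DAP to FOB, the seller no longer bears: freight, insurance, destination terminal, delivery.
FOB price = 22905.13 − 8929.73 − 625.75 − 457.73 − 2276.00 = 10615.92

FOB price: CAD 10615.92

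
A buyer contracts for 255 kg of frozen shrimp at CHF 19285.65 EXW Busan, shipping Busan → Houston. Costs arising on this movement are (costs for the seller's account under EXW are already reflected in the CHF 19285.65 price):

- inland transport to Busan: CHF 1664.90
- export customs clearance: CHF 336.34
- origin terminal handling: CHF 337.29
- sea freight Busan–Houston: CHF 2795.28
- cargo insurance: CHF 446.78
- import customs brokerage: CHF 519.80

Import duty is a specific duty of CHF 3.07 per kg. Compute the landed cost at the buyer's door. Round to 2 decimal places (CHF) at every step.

Total landed cost: CHF 26168.89

EXW: the seller makes goods available at their premises; the buyer bears all onward costs.
CIF value = EXW price + inland to port + export clearance + origin terminal + freight + insurance = 19285.65 + 1664.90 + 336.34 + 337.29 + 2795.28 + 446.78 = 24866.24
Import duty = 255 × 3.07 = 782.85
Buyer bears: inland to port 1664.90 + export clearance 336.34 + origin terminal 337.29 + freight 2795.28 + insurance 446.78 + brokerage 519.80 + duty 782.85 = 6883.24
Landed cost = invoice 19285.65 + 6883.24 = 26168.89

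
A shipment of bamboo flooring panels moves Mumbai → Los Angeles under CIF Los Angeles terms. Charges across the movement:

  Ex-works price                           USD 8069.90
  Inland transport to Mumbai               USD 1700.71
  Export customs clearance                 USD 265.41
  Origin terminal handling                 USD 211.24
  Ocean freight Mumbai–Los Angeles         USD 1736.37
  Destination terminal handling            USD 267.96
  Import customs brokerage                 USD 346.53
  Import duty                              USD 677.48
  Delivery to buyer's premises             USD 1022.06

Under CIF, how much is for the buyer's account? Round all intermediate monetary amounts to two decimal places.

CIF: the seller pays costs through ocean freight and marine insurance to the destination port.
Seller's account: goods 8069.90 + inland to port 1700.71 + export clearance 265.41 + origin terminal 211.24 + freight 1736.37 = 11983.63
Buyer's account: destination terminal 267.96 + brokerage 346.53 + duty 677.48 + delivery 1022.06 = 2314.03

Buyer's account: USD 2314.03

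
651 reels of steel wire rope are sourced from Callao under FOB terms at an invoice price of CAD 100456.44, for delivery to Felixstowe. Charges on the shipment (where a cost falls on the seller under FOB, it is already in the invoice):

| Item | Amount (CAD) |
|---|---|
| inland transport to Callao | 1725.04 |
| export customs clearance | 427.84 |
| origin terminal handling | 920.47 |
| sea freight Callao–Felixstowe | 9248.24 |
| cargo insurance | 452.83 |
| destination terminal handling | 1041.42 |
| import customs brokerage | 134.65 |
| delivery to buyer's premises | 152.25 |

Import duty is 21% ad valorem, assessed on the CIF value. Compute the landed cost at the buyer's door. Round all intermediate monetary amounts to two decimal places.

FOB: the seller bears costs until goods are on board at the origin port; the buyer bears freight, insurance and all costs thereafter.
Already in the invoice (seller's account under FOB): inland to port, export clearance, origin terminal — exclude.
CIF value = FOB price + freight + insurance = 100456.44 + 9248.24 + 452.83 = 110157.51
Import duty = 110157.51 × 21% = 23133.08
Buyer bears: freight 9248.24 + insurance 452.83 + destination terminal 1041.42 + brokerage 134.65 + delivery 152.25 + duty 23133.08 = 34162.47
Landed cost = invoice 100456.44 + 34162.47 = 134618.91

Total landed cost: CAD 134618.91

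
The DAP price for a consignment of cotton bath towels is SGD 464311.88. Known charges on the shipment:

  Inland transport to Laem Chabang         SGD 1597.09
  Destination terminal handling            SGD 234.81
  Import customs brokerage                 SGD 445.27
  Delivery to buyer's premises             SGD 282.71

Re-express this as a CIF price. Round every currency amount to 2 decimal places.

CIF price: SGD 463794.36

Not relevant to the conversion: inland to port — on the seller under both DAP and CIF; already in the DAP price and stays in the CIF price. brokerage — on the buyer under both terms; not part of either seller's price.
From DAP to CIF, the seller no longer bears: destination terminal, delivery.
CIF price = 464311.88 − 234.81 − 282.71 = 463794.36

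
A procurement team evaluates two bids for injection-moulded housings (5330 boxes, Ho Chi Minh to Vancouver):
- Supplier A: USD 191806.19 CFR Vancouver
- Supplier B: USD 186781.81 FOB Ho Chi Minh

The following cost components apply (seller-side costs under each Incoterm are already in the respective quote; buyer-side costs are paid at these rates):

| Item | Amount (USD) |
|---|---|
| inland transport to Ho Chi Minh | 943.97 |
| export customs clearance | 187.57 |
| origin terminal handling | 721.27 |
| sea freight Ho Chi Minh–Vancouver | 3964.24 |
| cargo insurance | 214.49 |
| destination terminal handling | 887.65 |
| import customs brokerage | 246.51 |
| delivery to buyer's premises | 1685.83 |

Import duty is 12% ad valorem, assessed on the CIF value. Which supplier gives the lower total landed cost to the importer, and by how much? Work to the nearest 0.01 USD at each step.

Supplier A (CFR):
CIF value = CFR price + insurance = 191806.19 + 214.49 = 192020.68
Import duty = 192020.68 × 12% = 23042.48
Buyer bears (A): 214.49 + 887.65 + 246.51 + 1685.83 = 3034.48
Landed cost (A) = invoice 191806.19 + 3034.48 + duty 23042.48 = 217883.15
Supplier B (FOB):
CIF value = FOB price + freight + insurance = 186781.81 + 3964.24 + 214.49 = 190960.54
Import duty = 190960.54 × 12% = 22915.26
Buyer bears (B): 3964.24 + 214.49 + 887.65 + 246.51 + 1685.83 = 6998.72
Landed cost (B) = invoice 186781.81 + 6998.72 + duty 22915.26 = 216695.79
Difference = |217883.15 − 216695.79| = 1187.36

Supplier B is cheaper by USD 1187.36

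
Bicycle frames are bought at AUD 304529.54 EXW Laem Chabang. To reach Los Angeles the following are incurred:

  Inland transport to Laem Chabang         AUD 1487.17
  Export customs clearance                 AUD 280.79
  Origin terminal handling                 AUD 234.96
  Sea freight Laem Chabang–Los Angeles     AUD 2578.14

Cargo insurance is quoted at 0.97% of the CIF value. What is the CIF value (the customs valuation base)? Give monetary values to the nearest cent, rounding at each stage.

CIF value: AUD 312138.34

Let C be the CIF value. C = EXW price + pre-shipment costs + freight + 0.97% × C
C − 0.97% × C = 304529.54 + 1487.17 + 280.79 + 234.96 + 2578.14
0.9903 × C = 309110.60
C = 309110.60 / 0.9903 = 312138.34
Insurance premium = 0.97% × 312138.34 = 3027.74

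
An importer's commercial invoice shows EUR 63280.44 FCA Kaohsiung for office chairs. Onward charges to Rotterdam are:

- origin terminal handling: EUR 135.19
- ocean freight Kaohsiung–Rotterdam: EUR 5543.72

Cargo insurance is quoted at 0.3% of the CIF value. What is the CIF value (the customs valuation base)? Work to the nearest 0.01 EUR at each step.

Let C be the CIF value. C = FCA price + pre-shipment costs + freight + 0.3% × C
C − 0.3% × C = 63280.44 + 135.19 + 5543.72
0.997 × C = 68959.35
C = 68959.35 / 0.997 = 69166.85
Insurance premium = 0.3% × 69166.85 = 207.50

CIF value: EUR 69166.85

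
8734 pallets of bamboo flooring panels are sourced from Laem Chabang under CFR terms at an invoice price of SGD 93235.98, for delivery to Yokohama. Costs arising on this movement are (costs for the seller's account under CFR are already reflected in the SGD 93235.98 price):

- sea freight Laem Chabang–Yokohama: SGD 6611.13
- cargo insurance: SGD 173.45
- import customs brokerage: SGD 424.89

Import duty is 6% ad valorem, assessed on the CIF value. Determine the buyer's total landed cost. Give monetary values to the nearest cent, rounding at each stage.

CFR: the seller pays costs through ocean freight to the destination port, but not insurance.
Already in the invoice (seller's account under CFR): freight — exclude.
CIF value = CFR price + insurance = 93235.98 + 173.45 = 93409.43
Import duty = 93409.43 × 6% = 5604.57
Buyer bears: insurance 173.45 + brokerage 424.89 + duty 5604.57 = 6202.91
Landed cost = invoice 93235.98 + 6202.91 = 99438.89

Total landed cost: SGD 99438.89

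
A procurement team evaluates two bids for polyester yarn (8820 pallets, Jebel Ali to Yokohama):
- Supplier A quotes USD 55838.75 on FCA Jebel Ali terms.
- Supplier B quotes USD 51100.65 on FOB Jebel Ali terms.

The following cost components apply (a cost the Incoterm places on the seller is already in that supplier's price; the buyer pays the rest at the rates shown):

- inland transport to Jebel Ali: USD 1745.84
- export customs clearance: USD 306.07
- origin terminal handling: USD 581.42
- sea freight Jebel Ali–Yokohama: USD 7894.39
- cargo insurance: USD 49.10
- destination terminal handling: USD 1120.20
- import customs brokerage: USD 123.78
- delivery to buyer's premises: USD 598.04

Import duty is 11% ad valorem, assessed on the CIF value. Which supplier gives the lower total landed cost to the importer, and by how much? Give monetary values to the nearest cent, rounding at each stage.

Supplier B is cheaper by USD 5904.66

Supplier A (FCA):
CIF value = FCA price + origin terminal + freight + insurance = 55838.75 + 581.42 + 7894.39 + 49.10 = 64363.66
Import duty = 64363.66 × 11% = 7080.00
Buyer bears (A): 581.42 + 7894.39 + 49.10 + 1120.20 + 123.78 + 598.04 = 10366.93
Landed cost (A) = invoice 55838.75 + 10366.93 + duty 7080.00 = 73285.68
Supplier B (FOB):
CIF value = FOB price + freight + insurance = 51100.65 + 7894.39 + 49.10 = 59044.14
Import duty = 59044.14 × 11% = 6494.86
Buyer bears (B): 7894.39 + 49.10 + 1120.20 + 123.78 + 598.04 = 9785.51
Landed cost (B) = invoice 51100.65 + 9785.51 + duty 6494.86 = 67381.02
Difference = |73285.68 − 67381.02| = 5904.66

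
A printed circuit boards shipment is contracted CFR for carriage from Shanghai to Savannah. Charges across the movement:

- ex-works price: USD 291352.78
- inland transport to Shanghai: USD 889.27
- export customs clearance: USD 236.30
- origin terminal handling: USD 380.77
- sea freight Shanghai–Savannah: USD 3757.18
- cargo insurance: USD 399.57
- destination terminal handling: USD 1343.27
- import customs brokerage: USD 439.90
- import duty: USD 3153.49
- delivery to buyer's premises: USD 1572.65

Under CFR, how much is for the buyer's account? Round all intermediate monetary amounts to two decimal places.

CFR: the seller pays costs through ocean freight to the destination port, but not insurance.
Seller's account: goods 291352.78 + inland to port 889.27 + export clearance 236.30 + origin terminal 380.77 + freight 3757.18 = 296616.30
Buyer's account: insurance 399.57 + destination terminal 1343.27 + brokerage 439.90 + duty 3153.49 + delivery 1572.65 = 6908.88

Buyer's account: USD 6908.88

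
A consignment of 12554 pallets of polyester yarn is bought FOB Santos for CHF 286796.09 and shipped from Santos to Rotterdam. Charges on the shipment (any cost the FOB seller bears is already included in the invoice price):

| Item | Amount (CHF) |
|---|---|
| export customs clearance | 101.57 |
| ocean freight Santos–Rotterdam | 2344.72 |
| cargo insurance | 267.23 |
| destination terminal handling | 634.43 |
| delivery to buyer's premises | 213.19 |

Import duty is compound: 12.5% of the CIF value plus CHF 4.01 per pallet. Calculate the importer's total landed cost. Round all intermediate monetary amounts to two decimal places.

FOB: the seller bears costs until goods are on board at the origin port; the buyer bears freight, insurance and all costs thereafter.
Already in the invoice (seller's account under FOB): export clearance — exclude.
CIF value = FOB price + freight + insurance = 286796.09 + 2344.72 + 267.23 = 289408.04
Ad valorem component: 289408.04 × 12.5% = 36176.01
Specific component: 12554 × 4.01 = 50341.54
Import duty = 36176.01 + 50341.54 = 86517.55
Buyer bears: freight 2344.72 + insurance 267.23 + destination terminal 634.43 + delivery 213.19 + duty 86517.55 = 89977.12
Landed cost = invoice 286796.09 + 89977.12 = 376773.21

Total landed cost: CHF 376773.21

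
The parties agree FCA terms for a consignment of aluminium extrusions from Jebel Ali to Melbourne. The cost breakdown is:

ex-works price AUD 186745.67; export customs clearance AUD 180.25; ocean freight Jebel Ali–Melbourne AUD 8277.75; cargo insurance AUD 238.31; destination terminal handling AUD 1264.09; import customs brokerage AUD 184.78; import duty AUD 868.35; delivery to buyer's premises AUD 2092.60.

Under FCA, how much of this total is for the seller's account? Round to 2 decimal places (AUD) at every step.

Seller's account: AUD 186925.92

FCA: the seller delivers export-cleared goods to the carrier; the buyer bears costs from that point.
Seller's account: goods 186745.67 + export clearance 180.25 = 186925.92
Buyer's account: freight 8277.75 + insurance 238.31 + destination terminal 1264.09 + brokerage 184.78 + duty 868.35 + delivery 2092.60 = 12925.88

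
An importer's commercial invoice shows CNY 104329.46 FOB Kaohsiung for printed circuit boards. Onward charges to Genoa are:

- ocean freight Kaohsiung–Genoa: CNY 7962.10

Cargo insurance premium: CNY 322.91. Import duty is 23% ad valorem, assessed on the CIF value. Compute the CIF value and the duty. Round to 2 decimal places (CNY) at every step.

CIF = FOB price + freight + insurance
CIF = 104329.46 + 7962.10 + 322.91 = 112614.47
Import duty = 112614.47 × 23% = 25901.33

CIF value: CNY 112614.47; import duty: CNY 25901.33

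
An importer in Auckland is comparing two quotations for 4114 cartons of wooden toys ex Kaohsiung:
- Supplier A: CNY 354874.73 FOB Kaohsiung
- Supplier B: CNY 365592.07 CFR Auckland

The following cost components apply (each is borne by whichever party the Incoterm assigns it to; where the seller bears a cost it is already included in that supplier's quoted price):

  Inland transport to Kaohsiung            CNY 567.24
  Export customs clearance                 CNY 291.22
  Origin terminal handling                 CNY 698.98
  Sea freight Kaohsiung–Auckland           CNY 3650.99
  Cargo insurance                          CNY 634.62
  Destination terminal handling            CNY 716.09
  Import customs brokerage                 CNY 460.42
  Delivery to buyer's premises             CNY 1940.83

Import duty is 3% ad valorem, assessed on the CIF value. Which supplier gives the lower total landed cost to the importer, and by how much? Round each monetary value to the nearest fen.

Supplier A (FOB):
CIF value = FOB price + freight + insurance = 354874.73 + 3650.99 + 634.62 = 359160.34
Import duty = 359160.34 × 3% = 10774.81
Buyer bears (A): 3650.99 + 634.62 + 716.09 + 460.42 + 1940.83 = 7402.95
Landed cost (A) = invoice 354874.73 + 7402.95 + duty 10774.81 = 373052.49
Supplier B (CFR):
CIF value = CFR price + insurance = 365592.07 + 634.62 = 366226.69
Import duty = 366226.69 × 3% = 10986.80
Buyer bears (B): 634.62 + 716.09 + 460.42 + 1940.83 = 3751.96
Landed cost (B) = invoice 365592.07 + 3751.96 + duty 10986.80 = 380330.83
Difference = |373052.49 − 380330.83| = 7278.34

Supplier A is cheaper by CNY 7278.34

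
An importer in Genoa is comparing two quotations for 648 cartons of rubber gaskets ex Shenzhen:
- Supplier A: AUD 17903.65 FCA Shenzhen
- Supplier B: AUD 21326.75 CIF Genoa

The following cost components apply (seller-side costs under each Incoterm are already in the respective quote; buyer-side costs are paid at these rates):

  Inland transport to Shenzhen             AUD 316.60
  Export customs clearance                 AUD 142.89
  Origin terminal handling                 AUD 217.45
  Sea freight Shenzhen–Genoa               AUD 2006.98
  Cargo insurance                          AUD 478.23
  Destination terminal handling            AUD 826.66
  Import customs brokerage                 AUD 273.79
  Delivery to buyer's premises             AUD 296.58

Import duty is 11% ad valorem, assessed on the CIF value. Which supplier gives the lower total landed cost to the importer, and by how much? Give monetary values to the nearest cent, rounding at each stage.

Supplier A is cheaper by AUD 799.69

Supplier A (FCA):
CIF value = FCA price + origin terminal + freight + insurance = 17903.65 + 217.45 + 2006.98 + 478.23 = 20606.31
Import duty = 20606.31 × 11% = 2266.69
Buyer bears (A): 217.45 + 2006.98 + 478.23 + 826.66 + 273.79 + 296.58 = 4099.69
Landed cost (A) = invoice 17903.65 + 4099.69 + duty 2266.69 = 24270.03
Supplier B (CIF):
The CIF price already equals the CIF value: 21326.75
Import duty = 21326.75 × 11% = 2345.94
Buyer bears (B): 826.66 + 273.79 + 296.58 = 1397.03
Landed cost (B) = invoice 21326.75 + 1397.03 + duty 2345.94 = 25069.72
Difference = |24270.03 − 25069.72| = 799.69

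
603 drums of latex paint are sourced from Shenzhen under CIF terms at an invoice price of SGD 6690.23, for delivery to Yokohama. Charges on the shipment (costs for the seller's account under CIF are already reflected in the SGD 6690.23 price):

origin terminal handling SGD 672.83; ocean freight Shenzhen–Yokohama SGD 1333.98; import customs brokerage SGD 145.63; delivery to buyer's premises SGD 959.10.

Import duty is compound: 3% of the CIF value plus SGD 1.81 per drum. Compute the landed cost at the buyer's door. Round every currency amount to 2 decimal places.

CIF: the seller pays costs through ocean freight and marine insurance to the destination port.
Already in the invoice (seller's account under CIF): origin terminal, freight — exclude.
The CIF price already equals the CIF value: 6690.23
Ad valorem component: 6690.23 × 3% = 200.71
Specific component: 603 × 1.81 = 1091.43
Import duty = 200.71 + 1091.43 = 1292.14
Buyer bears: brokerage 145.63 + delivery 959.10 + duty 1292.14 = 2396.87
Landed cost = invoice 6690.23 + 2396.87 = 9087.10

Total landed cost: SGD 9087.10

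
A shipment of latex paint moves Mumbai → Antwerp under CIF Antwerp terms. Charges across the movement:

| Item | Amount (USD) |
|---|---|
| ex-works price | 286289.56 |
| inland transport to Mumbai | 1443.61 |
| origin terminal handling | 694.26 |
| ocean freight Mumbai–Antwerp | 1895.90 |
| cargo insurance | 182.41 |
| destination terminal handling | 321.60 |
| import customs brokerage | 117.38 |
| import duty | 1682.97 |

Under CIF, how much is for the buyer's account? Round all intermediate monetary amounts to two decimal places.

CIF: the seller pays costs through ocean freight and marine insurance to the destination port.
Seller's account: goods 286289.56 + inland to port 1443.61 + origin terminal 694.26 + freight 1895.90 + insurance 182.41 = 290505.74
Buyer's account: destination terminal 321.60 + brokerage 117.38 + duty 1682.97 = 2121.95

Buyer's account: USD 2121.95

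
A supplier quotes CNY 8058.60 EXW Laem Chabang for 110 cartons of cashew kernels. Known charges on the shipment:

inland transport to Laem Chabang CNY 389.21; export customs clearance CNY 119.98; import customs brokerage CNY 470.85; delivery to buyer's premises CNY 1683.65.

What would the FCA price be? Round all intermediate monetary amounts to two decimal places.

FCA price: CNY 8567.79

Not relevant to the conversion: brokerage, delivery — on the buyer under both terms; not part of either seller's price.
From EXW to FCA, the seller additionally bears: inland to port, export clearance.
FCA price = 8058.60 + 389.21 + 119.98 = 8567.79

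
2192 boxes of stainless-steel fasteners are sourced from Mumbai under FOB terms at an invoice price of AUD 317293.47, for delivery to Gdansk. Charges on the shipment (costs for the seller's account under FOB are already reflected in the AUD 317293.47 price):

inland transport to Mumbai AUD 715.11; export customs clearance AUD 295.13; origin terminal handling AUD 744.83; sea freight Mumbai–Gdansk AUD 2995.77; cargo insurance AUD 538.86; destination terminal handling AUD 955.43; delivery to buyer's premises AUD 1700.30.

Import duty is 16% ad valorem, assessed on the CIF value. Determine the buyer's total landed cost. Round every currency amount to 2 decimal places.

FOB: the seller bears costs until goods are on board at the origin port; the buyer bears freight, insurance and all costs thereafter.
Already in the invoice (seller's account under FOB): inland to port, export clearance, origin terminal — exclude.
CIF value = FOB price + freight + insurance = 317293.47 + 2995.77 + 538.86 = 320828.10
Import duty = 320828.10 × 16% = 51332.50
Buyer bears: freight 2995.77 + insurance 538.86 + destination terminal 955.43 + delivery 1700.30 + duty 51332.50 = 57522.86
Landed cost = invoice 317293.47 + 57522.86 = 374816.33

Total landed cost: AUD 374816.33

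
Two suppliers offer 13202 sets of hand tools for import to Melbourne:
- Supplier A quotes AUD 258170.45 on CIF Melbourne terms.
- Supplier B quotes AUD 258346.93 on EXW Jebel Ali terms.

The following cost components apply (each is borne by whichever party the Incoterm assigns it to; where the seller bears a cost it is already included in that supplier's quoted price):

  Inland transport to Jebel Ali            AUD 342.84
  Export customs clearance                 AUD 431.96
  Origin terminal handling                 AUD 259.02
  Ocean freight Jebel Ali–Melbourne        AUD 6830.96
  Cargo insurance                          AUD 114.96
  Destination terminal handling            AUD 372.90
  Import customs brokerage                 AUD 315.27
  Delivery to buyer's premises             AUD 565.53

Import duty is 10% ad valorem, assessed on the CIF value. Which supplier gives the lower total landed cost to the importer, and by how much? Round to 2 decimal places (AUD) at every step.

Supplier A (CIF):
The CIF price already equals the CIF value: 258170.45
Import duty = 258170.45 × 10% = 25817.05
Buyer bears (A): 372.90 + 315.27 + 565.53 = 1253.70
Landed cost (A) = invoice 258170.45 + 1253.70 + duty 25817.05 = 285241.20
Supplier B (EXW):
CIF value = EXW price + inland to port + export clearance + origin terminal + freight + insurance = 258346.93 + 342.84 + 431.96 + 259.02 + 6830.96 + 114.96 = 266326.67
Import duty = 266326.67 × 10% = 26632.67
Buyer bears (B): 342.84 + 431.96 + 259.02 + 6830.96 + 114.96 + 372.90 + 315.27 + 565.53 = 9233.44
Landed cost (B) = invoice 258346.93 + 9233.44 + duty 26632.67 = 294213.04
Difference = |285241.20 − 294213.04| = 8971.84

Supplier A is cheaper by AUD 8971.84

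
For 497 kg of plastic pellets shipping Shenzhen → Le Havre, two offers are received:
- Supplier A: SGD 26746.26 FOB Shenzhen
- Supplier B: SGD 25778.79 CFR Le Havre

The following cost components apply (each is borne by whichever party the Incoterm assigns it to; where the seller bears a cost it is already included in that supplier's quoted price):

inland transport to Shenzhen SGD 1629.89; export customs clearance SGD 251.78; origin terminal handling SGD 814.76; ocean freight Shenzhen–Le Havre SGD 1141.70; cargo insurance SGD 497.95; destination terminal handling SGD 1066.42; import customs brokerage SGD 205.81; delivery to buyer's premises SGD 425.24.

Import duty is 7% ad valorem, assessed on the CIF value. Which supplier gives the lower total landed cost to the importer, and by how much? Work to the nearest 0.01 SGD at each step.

Supplier A (FOB):
CIF value = FOB price + freight + insurance = 26746.26 + 1141.70 + 497.95 = 28385.91
Import duty = 28385.91 × 7% = 1987.01
Buyer bears (A): 1141.70 + 497.95 + 1066.42 + 205.81 + 425.24 = 3337.12
Landed cost (A) = invoice 26746.26 + 3337.12 + duty 1987.01 = 32070.39
Supplier B (CFR):
CIF value = CFR price + insurance = 25778.79 + 497.95 = 26276.74
Import duty = 26276.74 × 7% = 1839.37
Buyer bears (B): 497.95 + 1066.42 + 205.81 + 425.24 = 2195.42
Landed cost (B) = invoice 25778.79 + 2195.42 + duty 1839.37 = 29813.58
Difference = |32070.39 − 29813.58| = 2256.81

Supplier B is cheaper by SGD 2256.81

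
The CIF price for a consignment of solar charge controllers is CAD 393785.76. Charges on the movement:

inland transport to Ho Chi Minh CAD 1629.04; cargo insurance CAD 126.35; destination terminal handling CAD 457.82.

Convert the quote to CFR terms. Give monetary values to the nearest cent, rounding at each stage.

CFR price: CAD 393659.41

Not relevant to the conversion: inland to port — on the seller under both CIF and CFR; already in the CIF price and stays in the CFR price. destination terminal — on the buyer under both terms; not part of either seller's price.
From CIF to CFR, the seller no longer bears: insurance.
CFR price = 393785.76 − 126.35 = 393659.41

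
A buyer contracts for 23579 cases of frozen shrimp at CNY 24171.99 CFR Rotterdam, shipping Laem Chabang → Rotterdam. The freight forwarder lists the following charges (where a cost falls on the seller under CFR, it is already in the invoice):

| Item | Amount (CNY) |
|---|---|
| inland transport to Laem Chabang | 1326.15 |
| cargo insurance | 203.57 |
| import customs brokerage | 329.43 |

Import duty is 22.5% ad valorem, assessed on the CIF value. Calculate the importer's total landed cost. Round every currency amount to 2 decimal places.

Total landed cost: CNY 30189.49

CFR: the seller pays costs through ocean freight to the destination port, but not insurance.
Already in the invoice (seller's account under CFR): inland to port — exclude.
CIF value = CFR price + insurance = 24171.99 + 203.57 = 24375.56
Import duty = 24375.56 × 22.5% = 5484.50
Buyer bears: insurance 203.57 + brokerage 329.43 + duty 5484.50 = 6017.50
Landed cost = invoice 24171.99 + 6017.50 = 30189.49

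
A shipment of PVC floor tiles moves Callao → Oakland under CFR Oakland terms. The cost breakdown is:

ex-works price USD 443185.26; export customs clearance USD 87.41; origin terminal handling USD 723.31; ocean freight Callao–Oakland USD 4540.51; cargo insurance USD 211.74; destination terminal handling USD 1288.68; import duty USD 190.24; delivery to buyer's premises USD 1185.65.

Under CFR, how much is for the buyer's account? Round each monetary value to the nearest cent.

CFR: the seller pays costs through ocean freight to the destination port, but not insurance.
Seller's account: goods 443185.26 + export clearance 87.41 + origin terminal 723.31 + freight 4540.51 = 448536.49
Buyer's account: insurance 211.74 + destination terminal 1288.68 + duty 190.24 + delivery 1185.65 = 2876.31

Buyer's account: USD 2876.31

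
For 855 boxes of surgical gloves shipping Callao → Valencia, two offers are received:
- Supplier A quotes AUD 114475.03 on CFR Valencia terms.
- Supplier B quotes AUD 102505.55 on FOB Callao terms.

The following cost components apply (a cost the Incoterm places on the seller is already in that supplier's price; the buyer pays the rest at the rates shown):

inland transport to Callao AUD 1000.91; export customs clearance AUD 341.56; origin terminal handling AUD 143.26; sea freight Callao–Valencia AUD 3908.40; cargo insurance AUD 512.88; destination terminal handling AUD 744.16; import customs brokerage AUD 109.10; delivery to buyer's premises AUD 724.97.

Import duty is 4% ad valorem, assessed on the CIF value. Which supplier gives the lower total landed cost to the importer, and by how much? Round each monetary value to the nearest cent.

Supplier B is cheaper by AUD 8383.53

Supplier A (CFR):
CIF value = CFR price + insurance = 114475.03 + 512.88 = 114987.91
Import duty = 114987.91 × 4% = 4599.52
Buyer bears (A): 512.88 + 744.16 + 109.10 + 724.97 = 2091.11
Landed cost (A) = invoice 114475.03 + 2091.11 + duty 4599.52 = 121165.66
Supplier B (FOB):
CIF value = FOB price + freight + insurance = 102505.55 + 3908.40 + 512.88 = 106926.83
Import duty = 106926.83 × 4% = 4277.07
Buyer bears (B): 3908.40 + 512.88 + 744.16 + 109.10 + 724.97 = 5999.51
Landed cost (B) = invoice 102505.55 + 5999.51 + duty 4277.07 = 112782.13
Difference = |121165.66 − 112782.13| = 8383.53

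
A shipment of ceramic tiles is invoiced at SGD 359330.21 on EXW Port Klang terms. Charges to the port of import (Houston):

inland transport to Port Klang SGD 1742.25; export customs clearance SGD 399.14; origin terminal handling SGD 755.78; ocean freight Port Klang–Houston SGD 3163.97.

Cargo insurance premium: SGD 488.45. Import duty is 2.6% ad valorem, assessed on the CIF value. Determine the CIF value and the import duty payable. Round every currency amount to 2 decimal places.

CIF value: SGD 365879.80; import duty: SGD 9512.87

CIF = EXW price + pre-shipment costs + freight + insurance
CIF = 359330.21 + 1742.25 + 399.14 + 755.78 + 3163.97 + 488.45 = 365879.80
Import duty = 365879.80 × 2.6% = 9512.87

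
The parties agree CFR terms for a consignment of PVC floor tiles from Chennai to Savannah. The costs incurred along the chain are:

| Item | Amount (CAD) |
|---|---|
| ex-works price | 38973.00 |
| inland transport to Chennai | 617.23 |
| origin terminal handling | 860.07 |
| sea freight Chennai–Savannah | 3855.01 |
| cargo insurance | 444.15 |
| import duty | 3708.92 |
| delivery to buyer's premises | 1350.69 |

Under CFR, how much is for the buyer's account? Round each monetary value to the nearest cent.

CFR: the seller pays costs through ocean freight to the destination port, but not insurance.
Seller's account: goods 38973.00 + inland to port 617.23 + origin terminal 860.07 + freight 3855.01 = 44305.31
Buyer's account: insurance 444.15 + duty 3708.92 + delivery 1350.69 = 5503.76

Buyer's account: CAD 5503.76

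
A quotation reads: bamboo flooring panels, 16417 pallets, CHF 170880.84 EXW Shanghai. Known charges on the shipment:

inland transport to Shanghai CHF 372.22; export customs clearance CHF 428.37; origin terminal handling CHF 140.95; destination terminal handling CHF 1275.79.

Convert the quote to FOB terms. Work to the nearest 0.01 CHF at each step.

Not relevant to the conversion: destination terminal — on the buyer under both terms; not part of either seller's price.
From EXW to FOB, the seller additionally bears: inland to port, export clearance, origin terminal.
FOB price = 170880.84 + 372.22 + 428.37 + 140.95 = 171822.38

FOB price: CHF 171822.38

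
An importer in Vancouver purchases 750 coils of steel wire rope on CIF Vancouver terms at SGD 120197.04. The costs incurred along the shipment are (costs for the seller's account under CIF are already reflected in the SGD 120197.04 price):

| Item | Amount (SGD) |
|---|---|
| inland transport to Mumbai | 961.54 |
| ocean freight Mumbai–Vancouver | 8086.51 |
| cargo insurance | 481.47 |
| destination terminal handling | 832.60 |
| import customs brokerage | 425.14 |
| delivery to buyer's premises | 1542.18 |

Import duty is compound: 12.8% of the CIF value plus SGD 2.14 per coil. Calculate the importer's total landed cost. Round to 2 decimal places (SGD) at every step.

Total landed cost: SGD 139987.18

CIF: the seller pays costs through ocean freight and marine insurance to the destination port.
Already in the invoice (seller's account under CIF): inland to port, freight, insurance — exclude.
The CIF price already equals the CIF value: 120197.04
Ad valorem component: 120197.04 × 12.8% = 15385.22
Specific component: 750 × 2.14 = 1605.00
Import duty = 15385.22 + 1605.00 = 16990.22
Buyer bears: destination terminal 832.60 + brokerage 425.14 + delivery 1542.18 + duty 16990.22 = 19790.14
Landed cost = invoice 120197.04 + 19790.14 = 139987.18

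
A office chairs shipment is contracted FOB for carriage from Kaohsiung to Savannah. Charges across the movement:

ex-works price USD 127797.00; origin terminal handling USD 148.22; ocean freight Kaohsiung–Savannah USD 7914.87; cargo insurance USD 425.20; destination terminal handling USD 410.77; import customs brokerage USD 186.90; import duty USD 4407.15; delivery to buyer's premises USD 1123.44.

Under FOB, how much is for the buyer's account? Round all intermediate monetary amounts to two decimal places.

Buyer's account: USD 14468.33

FOB: the seller bears costs until goods are on board at the origin port; the buyer bears freight, insurance and all costs thereafter.
Seller's account: goods 127797.00 + origin terminal 148.22 = 127945.22
Buyer's account: freight 7914.87 + insurance 425.20 + destination terminal 410.77 + brokerage 186.90 + duty 4407.15 + delivery 1123.44 = 14468.33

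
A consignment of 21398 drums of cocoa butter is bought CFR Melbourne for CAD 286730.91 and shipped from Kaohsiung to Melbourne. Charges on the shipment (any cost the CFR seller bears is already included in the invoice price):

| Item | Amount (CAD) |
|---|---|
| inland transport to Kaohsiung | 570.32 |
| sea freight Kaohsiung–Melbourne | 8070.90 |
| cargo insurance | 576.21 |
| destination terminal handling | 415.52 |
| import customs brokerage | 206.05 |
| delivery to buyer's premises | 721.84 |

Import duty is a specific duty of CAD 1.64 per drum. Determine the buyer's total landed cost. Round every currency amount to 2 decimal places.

CFR: the seller pays costs through ocean freight to the destination port, but not insurance.
Already in the invoice (seller's account under CFR): inland to port, freight — exclude.
CIF value = CFR price + insurance = 286730.91 + 576.21 = 287307.12
Import duty = 21398 × 1.64 = 35092.72
Buyer bears: insurance 576.21 + destination terminal 415.52 + brokerage 206.05 + delivery 721.84 + duty 35092.72 = 37012.34
Landed cost = invoice 286730.91 + 37012.34 = 323743.25

Total landed cost: CAD 323743.25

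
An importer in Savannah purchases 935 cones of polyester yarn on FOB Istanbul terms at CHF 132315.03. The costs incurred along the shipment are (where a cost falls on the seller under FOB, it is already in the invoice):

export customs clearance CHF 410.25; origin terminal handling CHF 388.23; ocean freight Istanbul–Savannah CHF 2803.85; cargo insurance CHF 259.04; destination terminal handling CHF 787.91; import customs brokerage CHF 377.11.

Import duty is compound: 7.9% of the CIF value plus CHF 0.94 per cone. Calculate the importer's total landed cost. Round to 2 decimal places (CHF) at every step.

FOB: the seller bears costs until goods are on board at the origin port; the buyer bears freight, insurance and all costs thereafter.
Already in the invoice (seller's account under FOB): export clearance, origin terminal — exclude.
CIF value = FOB price + freight + insurance = 132315.03 + 2803.85 + 259.04 = 135377.92
Ad valorem component: 135377.92 × 7.9% = 10694.86
Specific component: 935 × 0.94 = 878.90
Import duty = 10694.86 + 878.90 = 11573.76
Buyer bears: freight 2803.85 + insurance 259.04 + destination terminal 787.91 + brokerage 377.11 + duty 11573.76 = 15801.67
Landed cost = invoice 132315.03 + 15801.67 = 148116.70

Total landed cost: CHF 148116.70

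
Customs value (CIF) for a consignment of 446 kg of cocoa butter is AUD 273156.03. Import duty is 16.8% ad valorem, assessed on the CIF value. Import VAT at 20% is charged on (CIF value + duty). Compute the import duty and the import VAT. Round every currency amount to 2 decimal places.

Import duty: AUD 45890.21; import VAT: AUD 63809.25

Import duty = 273156.03 × 16.8% = 45890.21
VAT base = CIF + duty = 273156.03 + 45890.21 = 319046.24
Import VAT = 319046.24 × 20% = 63809.25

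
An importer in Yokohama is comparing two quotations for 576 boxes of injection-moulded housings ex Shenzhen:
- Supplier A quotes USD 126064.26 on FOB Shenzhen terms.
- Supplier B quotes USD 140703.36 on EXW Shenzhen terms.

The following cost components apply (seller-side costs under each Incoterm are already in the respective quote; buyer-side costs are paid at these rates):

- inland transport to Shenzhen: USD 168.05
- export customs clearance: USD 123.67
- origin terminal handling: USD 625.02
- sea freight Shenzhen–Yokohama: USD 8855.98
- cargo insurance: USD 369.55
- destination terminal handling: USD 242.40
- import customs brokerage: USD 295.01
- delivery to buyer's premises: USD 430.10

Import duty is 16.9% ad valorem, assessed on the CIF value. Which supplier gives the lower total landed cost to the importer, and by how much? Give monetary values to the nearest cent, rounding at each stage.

Supplier A (FOB):
CIF value = FOB price + freight + insurance = 126064.26 + 8855.98 + 369.55 = 135289.79
Import duty = 135289.79 × 16.9% = 22863.97
Buyer bears (A): 8855.98 + 369.55 + 242.40 + 295.01 + 430.10 = 10193.04
Landed cost (A) = invoice 126064.26 + 10193.04 + duty 22863.97 = 159121.27
Supplier B (EXW):
CIF value = EXW price + inland to port + export clearance + origin terminal + freight + insurance = 140703.36 + 168.05 + 123.67 + 625.02 + 8855.98 + 369.55 = 150845.63
Import duty = 150845.63 × 16.9% = 25492.91
Buyer bears (B): 168.05 + 123.67 + 625.02 + 8855.98 + 369.55 + 242.40 + 295.01 + 430.10 = 11109.78
Landed cost (B) = invoice 140703.36 + 11109.78 + duty 25492.91 = 177306.05
Difference = |159121.27 − 177306.05| = 18184.78

Supplier A is cheaper by USD 18184.78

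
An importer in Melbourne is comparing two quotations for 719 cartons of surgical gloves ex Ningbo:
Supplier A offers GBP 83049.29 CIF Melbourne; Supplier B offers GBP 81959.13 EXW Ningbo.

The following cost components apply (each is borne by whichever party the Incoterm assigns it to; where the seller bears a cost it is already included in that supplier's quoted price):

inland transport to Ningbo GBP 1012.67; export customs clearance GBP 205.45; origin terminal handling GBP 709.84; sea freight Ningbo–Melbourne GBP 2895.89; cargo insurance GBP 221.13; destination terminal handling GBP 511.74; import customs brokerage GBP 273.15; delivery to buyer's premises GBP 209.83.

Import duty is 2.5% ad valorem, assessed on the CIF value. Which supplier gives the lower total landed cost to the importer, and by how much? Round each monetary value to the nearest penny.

Supplier A is cheaper by GBP 4053.69

Supplier A (CIF):
The CIF price already equals the CIF value: 83049.29
Import duty = 83049.29 × 2.5% = 2076.23
Buyer bears (A): 511.74 + 273.15 + 209.83 = 994.72
Landed cost (A) = invoice 83049.29 + 994.72 + duty 2076.23 = 86120.24
Supplier B (EXW):
CIF value = EXW price + inland to port + export clearance + origin terminal + freight + insurance = 81959.13 + 1012.67 + 205.45 + 709.84 + 2895.89 + 221.13 = 87004.11
Import duty = 87004.11 × 2.5% = 2175.10
Buyer bears (B): 1012.67 + 205.45 + 709.84 + 2895.89 + 221.13 + 511.74 + 273.15 + 209.83 = 6039.70
Landed cost (B) = invoice 81959.13 + 6039.70 + duty 2175.10 = 90173.93
Difference = |86120.24 − 90173.93| = 4053.69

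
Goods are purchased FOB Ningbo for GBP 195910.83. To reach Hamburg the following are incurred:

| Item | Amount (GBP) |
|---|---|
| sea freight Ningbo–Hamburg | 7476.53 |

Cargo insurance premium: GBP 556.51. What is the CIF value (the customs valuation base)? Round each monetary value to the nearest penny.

CIF = FOB price + freight + insurance
CIF = 195910.83 + 7476.53 + 556.51 = 203943.87

CIF value: GBP 203943.87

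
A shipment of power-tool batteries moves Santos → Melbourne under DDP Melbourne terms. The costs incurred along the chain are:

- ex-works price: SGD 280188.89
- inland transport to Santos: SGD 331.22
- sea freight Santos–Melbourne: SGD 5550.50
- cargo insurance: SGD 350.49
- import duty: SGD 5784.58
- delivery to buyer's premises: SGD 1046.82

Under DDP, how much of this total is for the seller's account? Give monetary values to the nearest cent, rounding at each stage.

Seller's account: SGD 293252.50

DDP: the seller bears all costs including import duty.
Seller's account: goods 280188.89 + inland to port 331.22 + freight 5550.50 + insurance 350.49 + duty 5784.58 + delivery 1046.82 = 293252.50
Buyer's account: 0.00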